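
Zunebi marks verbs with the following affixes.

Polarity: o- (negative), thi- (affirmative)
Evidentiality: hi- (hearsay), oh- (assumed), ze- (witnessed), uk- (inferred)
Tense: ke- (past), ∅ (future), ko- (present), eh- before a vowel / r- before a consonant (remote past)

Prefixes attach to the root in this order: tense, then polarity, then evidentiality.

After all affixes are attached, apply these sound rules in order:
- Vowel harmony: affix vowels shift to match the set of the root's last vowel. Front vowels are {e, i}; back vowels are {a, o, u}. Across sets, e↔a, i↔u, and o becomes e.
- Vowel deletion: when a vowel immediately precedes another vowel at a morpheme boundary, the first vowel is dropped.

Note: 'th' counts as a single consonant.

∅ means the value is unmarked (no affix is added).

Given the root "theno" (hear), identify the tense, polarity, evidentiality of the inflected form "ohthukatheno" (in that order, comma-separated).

past, affirmative, assumed

Segment: oh-thi-ke-theno.
tense: ke- → past.
polarity: thi- → affirmative.
evidentiality: oh- → assumed.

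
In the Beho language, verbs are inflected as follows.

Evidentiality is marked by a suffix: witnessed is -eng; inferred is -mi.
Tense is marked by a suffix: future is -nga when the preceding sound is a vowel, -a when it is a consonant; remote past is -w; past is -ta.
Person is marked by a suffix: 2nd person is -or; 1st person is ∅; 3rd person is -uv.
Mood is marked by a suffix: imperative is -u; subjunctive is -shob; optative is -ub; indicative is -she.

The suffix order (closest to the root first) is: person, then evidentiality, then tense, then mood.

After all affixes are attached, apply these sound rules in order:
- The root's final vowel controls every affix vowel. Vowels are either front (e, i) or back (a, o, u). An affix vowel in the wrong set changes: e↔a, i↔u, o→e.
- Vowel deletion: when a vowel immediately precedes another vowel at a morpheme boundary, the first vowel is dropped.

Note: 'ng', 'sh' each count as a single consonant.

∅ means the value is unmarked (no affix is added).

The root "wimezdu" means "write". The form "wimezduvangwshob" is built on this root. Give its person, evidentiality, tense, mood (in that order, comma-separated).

3rd person, witnessed, remote past, subjunctive

Segment: wimezdu-uv-eng-w-shob.
person: -uv → 3rd person.
evidentiality: -eng → witnessed.
tense: -w → remote past.
mood: -shob → subjunctive.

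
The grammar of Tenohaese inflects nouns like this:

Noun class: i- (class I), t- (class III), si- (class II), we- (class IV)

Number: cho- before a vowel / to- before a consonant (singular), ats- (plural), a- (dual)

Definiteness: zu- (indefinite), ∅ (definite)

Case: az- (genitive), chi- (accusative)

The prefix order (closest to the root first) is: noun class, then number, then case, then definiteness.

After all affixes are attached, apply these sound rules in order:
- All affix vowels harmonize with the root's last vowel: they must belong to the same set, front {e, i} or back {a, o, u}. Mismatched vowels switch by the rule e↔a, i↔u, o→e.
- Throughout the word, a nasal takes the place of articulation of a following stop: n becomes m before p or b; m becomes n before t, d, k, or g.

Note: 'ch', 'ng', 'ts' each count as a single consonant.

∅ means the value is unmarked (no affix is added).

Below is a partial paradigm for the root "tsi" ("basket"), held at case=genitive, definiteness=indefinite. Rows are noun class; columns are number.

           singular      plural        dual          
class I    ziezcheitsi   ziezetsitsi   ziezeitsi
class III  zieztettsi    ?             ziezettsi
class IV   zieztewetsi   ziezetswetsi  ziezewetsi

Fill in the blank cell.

Attach noun class class III t- → ttsi.
Attach number plural ats- → atsttsi.
Attach case genitive az- → azatsttsi.
Attach definiteness indefinite zu- → zuazatsttsi.
Apply vowel harmony: zuazatsttsi → ziezetsttsi.
Nasal assimilation: no change.

ziezetsttsi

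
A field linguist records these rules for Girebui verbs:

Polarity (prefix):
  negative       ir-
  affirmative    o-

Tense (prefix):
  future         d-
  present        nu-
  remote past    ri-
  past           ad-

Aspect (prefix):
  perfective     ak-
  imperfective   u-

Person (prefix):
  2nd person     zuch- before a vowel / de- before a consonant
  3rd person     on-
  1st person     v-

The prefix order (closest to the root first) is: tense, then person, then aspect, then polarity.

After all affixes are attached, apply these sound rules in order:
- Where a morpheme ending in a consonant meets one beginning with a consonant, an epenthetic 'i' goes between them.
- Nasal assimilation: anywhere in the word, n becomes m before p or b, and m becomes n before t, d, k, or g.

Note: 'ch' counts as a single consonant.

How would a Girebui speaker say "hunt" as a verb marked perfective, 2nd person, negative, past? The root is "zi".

Attach tense past ad- → adzi.
Attach person 2nd person zuch- (before vowel 'a') → zuchadzi.
Attach aspect perfective ak- → akzuchadzi.
Attach polarity negative ir- → irakzuchadzi.
Apply epenthesis: irakzuchadzi → irakizuchadizi.
Nasal assimilation: no change.

irakizuchadizi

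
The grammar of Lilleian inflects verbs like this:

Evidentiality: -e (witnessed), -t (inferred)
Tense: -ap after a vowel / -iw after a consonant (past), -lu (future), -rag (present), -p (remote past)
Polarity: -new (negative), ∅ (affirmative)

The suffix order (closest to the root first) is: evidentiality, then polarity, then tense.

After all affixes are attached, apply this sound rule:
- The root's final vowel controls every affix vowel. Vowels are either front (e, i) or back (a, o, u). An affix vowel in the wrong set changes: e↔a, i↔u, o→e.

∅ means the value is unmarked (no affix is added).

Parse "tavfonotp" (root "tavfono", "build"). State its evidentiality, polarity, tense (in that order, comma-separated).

inferred, affirmative, remote past

Segment: tavfono-t-p.
evidentiality: -t → inferred.
polarity: ∅ → affirmative.
tense: -p → remote past.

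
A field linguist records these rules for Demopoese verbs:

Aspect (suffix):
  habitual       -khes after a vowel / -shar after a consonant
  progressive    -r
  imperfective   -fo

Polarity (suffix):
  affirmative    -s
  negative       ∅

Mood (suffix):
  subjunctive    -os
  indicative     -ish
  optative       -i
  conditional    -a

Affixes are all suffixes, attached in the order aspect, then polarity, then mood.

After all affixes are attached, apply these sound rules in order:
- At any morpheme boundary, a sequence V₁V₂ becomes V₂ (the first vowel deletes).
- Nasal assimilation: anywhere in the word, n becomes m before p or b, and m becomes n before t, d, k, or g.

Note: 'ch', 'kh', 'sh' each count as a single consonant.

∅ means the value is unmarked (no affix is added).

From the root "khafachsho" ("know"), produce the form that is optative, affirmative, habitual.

Attach aspect habitual -khes (after vowel 'o') → khafachshokhes.
Attach polarity affirmative -s → khafachshokhess.
Attach mood optative -i → khafachshokhessi.
Vowel deletion: no change.
Nasal assimilation: no change.

khafachshokhessi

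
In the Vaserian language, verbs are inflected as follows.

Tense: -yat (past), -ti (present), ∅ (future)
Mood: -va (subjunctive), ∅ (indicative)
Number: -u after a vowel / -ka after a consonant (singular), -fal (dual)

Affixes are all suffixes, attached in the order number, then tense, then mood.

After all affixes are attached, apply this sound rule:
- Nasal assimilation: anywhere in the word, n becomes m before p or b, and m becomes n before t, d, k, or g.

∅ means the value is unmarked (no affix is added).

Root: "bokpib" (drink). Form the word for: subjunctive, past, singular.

Attach number singular -ka (after consonant 'b') → bokpibka.
Attach tense past -yat → bokpibkayat.
Attach mood subjunctive -va → bokpibkayatva.
Nasal assimilation: no change.

bokpibkayatva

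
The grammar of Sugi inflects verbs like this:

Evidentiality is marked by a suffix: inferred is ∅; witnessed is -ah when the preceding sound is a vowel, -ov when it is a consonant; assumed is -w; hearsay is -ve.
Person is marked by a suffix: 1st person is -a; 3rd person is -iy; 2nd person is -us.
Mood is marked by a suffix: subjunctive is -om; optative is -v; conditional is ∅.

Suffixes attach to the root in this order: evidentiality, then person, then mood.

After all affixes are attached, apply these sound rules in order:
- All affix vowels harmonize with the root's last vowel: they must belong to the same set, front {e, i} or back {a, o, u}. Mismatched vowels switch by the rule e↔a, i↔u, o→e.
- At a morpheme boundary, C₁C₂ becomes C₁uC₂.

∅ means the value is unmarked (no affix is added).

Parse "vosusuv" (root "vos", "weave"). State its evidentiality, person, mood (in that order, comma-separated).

Segment: vos-us-v.
evidentiality: ∅ → inferred.
person: -us → 2nd person.
mood: -v → optative.

inferred, 2nd person, optative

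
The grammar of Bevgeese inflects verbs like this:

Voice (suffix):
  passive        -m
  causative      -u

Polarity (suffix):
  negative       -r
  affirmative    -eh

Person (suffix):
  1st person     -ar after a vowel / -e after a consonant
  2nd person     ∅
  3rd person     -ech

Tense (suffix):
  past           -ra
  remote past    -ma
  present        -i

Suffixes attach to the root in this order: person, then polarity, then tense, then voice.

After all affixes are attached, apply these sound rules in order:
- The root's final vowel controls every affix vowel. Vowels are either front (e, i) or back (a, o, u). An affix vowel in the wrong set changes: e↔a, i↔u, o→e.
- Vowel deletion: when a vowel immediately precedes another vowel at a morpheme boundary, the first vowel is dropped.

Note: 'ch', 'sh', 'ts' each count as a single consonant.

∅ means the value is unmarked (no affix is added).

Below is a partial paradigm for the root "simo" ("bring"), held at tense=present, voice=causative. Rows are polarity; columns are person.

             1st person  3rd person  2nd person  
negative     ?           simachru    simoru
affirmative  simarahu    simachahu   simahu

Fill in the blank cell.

Attach person 1st person -ar (after vowel 'o') → simoar.
Attach polarity negative -r → simoarr.
Attach tense present -i → simoarri.
Attach voice causative -u → simoarriu.
Apply vowel harmony: simoarriu → simoarruu.
Apply vowel deletion: simoarruu → simarru.

simarru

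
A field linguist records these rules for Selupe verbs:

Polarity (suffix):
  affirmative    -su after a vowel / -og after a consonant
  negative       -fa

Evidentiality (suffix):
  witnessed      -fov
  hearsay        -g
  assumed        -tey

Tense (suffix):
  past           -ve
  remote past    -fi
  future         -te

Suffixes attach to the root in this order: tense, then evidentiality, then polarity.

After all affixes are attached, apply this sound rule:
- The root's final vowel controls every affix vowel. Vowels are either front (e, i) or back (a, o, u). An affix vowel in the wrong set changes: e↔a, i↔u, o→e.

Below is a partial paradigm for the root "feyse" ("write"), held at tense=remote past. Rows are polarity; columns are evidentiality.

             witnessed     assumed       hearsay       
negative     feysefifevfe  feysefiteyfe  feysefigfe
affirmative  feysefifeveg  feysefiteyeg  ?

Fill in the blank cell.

Attach tense remote past -fi → feysefi.
Attach evidentiality hearsay -g → feysefig.
Attach polarity affirmative -og (after consonant 'g') → feysefigog.
Apply vowel harmony: feysefigog → feysefigeg.

feysefigeg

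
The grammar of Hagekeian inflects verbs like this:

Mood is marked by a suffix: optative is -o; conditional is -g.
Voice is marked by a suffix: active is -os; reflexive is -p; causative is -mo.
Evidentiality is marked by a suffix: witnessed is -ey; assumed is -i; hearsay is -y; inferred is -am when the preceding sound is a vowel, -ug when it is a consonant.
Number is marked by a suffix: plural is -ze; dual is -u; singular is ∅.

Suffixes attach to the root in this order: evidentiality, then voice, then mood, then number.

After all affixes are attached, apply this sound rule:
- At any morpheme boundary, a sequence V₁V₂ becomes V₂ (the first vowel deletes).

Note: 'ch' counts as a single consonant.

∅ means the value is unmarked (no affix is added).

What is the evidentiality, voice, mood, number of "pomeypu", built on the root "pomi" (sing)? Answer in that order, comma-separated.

witnessed, reflexive, optative, dual

Segment: pomi-ey-p-o-u.
evidentiality: -ey → witnessed.
voice: -p → reflexive.
mood: -o → optative.
number: -u → dual.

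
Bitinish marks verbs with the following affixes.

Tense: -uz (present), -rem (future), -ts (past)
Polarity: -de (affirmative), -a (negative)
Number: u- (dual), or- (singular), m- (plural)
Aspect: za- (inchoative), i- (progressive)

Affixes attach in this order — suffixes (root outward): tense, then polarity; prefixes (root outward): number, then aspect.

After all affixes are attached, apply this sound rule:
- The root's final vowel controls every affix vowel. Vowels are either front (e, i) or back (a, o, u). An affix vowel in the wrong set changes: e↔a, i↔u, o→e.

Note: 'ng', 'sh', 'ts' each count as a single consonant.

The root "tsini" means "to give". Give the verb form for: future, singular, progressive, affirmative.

iertsiniremde

Attach tense future -rem → tsinirem.
Attach number singular or- → ortsinirem.
Attach aspect progressive i- → iortsinirem.
Attach polarity affirmative -de → iortsiniremde.
Apply vowel harmony: iortsiniremde → iertsiniremde.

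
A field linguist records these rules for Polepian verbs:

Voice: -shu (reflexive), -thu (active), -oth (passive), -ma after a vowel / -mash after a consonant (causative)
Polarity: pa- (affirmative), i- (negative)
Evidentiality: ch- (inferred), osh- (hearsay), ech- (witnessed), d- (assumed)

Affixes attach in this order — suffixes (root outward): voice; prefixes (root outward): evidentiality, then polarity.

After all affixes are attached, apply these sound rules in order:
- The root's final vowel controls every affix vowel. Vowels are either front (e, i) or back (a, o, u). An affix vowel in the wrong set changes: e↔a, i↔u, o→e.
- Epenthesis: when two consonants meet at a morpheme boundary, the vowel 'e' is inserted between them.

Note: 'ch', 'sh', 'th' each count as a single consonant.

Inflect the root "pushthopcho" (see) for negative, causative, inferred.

uchepushthopchoma

Attach evidentiality inferred ch- → chpushthopcho.
Attach polarity negative i- → ichpushthopcho.
Attach voice causative -ma (after vowel 'o') → ichpushthopchoma.
Apply vowel harmony: ichpushthopchoma → uchpushthopchoma.
Apply epenthesis: uchpushthopchoma → uchepushthopchoma.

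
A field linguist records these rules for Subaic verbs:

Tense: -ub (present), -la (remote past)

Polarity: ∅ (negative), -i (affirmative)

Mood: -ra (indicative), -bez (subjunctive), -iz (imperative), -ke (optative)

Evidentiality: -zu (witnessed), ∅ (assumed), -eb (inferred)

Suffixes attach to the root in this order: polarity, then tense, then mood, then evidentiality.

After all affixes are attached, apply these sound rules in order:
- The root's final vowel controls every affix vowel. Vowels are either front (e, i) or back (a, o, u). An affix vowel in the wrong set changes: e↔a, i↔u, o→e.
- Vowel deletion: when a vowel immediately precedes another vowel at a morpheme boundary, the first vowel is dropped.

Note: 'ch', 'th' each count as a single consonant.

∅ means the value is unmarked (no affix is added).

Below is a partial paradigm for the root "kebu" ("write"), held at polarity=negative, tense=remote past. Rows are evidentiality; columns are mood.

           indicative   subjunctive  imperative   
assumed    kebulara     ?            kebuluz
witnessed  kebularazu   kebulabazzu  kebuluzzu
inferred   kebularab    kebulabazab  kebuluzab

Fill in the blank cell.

kebulabaz

polarity = negative: zero marking, form stays kebu.
Attach tense remote past -la → kebula.
Attach mood subjunctive -bez → kebulabez.
evidentiality = assumed: zero marking, form stays kebulabez.
Apply vowel harmony: kebulabez → kebulabaz.
Vowel deletion: no change.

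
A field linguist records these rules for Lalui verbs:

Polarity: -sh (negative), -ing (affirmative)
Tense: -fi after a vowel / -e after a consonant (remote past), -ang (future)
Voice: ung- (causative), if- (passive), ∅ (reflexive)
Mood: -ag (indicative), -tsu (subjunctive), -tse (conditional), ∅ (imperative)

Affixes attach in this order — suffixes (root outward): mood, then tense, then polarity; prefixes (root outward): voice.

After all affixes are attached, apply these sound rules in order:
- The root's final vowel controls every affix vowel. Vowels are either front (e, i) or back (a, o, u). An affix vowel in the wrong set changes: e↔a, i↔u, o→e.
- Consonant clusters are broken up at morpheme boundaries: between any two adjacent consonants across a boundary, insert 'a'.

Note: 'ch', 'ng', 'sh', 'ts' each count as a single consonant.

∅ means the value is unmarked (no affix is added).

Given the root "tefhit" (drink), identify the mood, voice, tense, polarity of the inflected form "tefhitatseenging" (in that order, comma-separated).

conditional, reflexive, future, affirmative

Segment: tefhit-tse-ang-ing.
mood: -tse → conditional.
voice: ∅ → reflexive.
tense: -ang → future.
polarity: -ing → affirmative.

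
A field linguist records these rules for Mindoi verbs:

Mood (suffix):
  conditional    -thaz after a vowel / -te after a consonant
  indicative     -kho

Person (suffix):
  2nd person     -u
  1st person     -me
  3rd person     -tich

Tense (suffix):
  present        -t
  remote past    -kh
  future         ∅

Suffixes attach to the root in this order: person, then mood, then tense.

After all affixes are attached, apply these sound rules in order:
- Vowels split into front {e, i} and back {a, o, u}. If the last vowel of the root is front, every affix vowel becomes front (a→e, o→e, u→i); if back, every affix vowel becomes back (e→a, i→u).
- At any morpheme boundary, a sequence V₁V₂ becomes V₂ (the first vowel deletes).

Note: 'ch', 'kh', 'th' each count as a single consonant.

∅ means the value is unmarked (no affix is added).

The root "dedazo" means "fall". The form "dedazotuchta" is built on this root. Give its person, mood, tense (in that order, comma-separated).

Segment: dedazo-tich-te.
person: -tich → 3rd person.
mood: -thaz/te → conditional.
tense: ∅ → future.

3rd person, conditional, future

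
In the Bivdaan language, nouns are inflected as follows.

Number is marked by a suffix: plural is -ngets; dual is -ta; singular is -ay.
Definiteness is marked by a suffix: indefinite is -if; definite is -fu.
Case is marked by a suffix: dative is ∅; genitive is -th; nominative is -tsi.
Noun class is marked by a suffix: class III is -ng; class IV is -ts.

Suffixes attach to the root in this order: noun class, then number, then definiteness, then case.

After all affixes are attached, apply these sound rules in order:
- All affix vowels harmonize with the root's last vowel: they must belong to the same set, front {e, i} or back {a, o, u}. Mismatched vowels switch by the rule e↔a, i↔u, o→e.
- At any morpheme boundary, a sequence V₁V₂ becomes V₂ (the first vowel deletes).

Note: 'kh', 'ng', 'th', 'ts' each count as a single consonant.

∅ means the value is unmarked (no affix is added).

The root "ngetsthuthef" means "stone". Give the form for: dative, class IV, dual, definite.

Attach noun class class IV -ts → ngetsthuthefts.
Attach number dual -ta → ngetsthutheftsta.
Attach definiteness definite -fu → ngetsthutheftstafu.
case = dative: zero marking, form stays ngetsthutheftstafu.
Apply vowel harmony: ngetsthutheftstafu → ngetsthutheftstefi.
Vowel deletion: no change.

ngetsthutheftstefi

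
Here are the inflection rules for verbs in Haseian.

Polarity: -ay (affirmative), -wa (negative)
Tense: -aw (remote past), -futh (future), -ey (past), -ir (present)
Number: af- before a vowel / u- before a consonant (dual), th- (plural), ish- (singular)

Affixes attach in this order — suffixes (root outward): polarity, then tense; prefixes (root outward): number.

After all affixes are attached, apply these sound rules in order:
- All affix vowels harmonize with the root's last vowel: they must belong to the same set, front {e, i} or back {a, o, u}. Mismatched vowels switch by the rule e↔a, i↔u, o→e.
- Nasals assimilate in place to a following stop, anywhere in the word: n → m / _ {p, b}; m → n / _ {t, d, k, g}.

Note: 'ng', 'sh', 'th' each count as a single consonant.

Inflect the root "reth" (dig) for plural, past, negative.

threthweey

Attach polarity negative -wa → rethwa.
Attach tense past -ey → rethwaey.
Attach number plural th- → threthwaey.
Apply vowel harmony: threthwaey → threthweey.
Nasal assimilation: no change.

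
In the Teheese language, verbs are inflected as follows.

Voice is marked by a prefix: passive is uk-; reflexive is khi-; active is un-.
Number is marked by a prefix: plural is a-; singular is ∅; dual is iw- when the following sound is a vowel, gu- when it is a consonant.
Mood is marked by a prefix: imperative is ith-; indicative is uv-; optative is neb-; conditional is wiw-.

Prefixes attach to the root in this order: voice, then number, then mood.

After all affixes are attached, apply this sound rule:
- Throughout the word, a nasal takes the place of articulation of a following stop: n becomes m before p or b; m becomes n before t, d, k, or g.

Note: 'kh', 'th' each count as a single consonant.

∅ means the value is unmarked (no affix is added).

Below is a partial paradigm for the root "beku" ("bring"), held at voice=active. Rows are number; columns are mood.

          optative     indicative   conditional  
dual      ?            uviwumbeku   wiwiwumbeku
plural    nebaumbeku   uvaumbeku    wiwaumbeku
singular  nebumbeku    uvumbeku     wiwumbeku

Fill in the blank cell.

nebiwumbeku

Attach voice active un- → unbeku.
Attach number dual iw- (before vowel 'u') → iwunbeku.
Attach mood optative neb- → nebiwunbeku.
Apply nasal assimilation: nebiwunbeku → nebiwumbeku.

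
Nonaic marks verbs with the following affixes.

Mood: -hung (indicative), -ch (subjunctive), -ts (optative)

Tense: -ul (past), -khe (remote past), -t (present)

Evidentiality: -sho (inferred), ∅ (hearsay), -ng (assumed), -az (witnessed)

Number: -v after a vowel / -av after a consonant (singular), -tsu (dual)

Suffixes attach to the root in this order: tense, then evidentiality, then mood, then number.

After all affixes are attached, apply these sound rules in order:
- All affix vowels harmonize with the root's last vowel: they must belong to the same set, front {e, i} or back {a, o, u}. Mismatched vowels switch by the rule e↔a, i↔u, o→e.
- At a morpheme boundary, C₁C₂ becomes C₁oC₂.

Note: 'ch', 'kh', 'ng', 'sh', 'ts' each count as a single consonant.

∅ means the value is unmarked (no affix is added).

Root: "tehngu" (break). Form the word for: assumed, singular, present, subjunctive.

Attach tense present -t → tehngut.
Attach evidentiality assumed -ng → tehngutng.
Attach mood subjunctive -ch → tehngutngch.
Attach number singular -av (after consonant 'ch') → tehngutngchav.
Vowel harmony: no change.
Apply epenthesis: tehngutngchav → tehngutongochav.

tehngutongochav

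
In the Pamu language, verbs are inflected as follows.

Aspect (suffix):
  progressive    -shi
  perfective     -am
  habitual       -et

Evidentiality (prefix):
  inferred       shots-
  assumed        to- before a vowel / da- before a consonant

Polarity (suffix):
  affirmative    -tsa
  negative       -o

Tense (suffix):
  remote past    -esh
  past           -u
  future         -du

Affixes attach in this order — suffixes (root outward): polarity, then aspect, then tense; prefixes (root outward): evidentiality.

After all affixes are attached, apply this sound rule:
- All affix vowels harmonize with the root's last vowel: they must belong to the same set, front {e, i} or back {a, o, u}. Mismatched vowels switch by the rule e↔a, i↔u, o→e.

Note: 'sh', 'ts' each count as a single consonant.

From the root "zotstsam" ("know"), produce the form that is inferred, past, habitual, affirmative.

shotszotstsamtsaatu

Attach polarity affirmative -tsa → zotstsamtsa.
Attach aspect habitual -et → zotstsamtsaet.
Attach tense past -u → zotstsamtsaetu.
Attach evidentiality inferred shots- → shotszotstsamtsaetu.
Apply vowel harmony: shotszotstsamtsaetu → shotszotstsamtsaatu.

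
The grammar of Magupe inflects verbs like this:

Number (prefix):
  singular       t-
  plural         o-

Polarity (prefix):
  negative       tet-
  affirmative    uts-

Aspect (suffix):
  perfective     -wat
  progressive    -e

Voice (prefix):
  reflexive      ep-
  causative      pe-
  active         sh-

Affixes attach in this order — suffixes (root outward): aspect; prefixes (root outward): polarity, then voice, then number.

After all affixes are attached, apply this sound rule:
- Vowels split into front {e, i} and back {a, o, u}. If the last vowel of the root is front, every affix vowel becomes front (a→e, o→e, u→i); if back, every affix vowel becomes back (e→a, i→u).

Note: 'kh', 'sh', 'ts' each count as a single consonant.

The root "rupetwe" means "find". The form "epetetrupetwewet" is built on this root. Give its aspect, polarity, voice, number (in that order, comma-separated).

Segment: o-pe-tet-rupetwe-wat.
aspect: -wat → perfective.
polarity: tet- → negative.
voice: pe- → causative.
number: o- → plural.

perfective, negative, causative, plural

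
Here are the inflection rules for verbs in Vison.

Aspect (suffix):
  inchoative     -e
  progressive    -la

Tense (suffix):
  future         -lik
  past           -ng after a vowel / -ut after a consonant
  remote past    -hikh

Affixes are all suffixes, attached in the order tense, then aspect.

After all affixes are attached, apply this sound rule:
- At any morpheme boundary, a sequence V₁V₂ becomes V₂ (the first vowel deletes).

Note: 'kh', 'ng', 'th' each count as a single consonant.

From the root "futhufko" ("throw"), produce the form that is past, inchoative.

Attach tense past -ng (after vowel 'o') → futhufkong.
Attach aspect inchoative -e → futhufkonge.
Vowel deletion: no change.

futhufkonge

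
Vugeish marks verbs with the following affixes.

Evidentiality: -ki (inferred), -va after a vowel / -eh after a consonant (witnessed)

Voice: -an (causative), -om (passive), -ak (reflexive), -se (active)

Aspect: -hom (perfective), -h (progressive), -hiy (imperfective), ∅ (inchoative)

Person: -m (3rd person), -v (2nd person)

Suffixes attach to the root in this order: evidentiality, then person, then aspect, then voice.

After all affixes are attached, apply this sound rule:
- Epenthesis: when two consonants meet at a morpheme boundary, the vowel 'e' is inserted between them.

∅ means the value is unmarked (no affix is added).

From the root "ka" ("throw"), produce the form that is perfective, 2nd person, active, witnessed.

Attach evidentiality witnessed -va (after vowel 'a') → kava.
Attach person 2nd person -v → kavav.
Attach aspect perfective -hom → kavavhom.
Attach voice active -se → kavavhomse.
Apply epenthesis: kavavhomse → kavavehomese.

kavavehomese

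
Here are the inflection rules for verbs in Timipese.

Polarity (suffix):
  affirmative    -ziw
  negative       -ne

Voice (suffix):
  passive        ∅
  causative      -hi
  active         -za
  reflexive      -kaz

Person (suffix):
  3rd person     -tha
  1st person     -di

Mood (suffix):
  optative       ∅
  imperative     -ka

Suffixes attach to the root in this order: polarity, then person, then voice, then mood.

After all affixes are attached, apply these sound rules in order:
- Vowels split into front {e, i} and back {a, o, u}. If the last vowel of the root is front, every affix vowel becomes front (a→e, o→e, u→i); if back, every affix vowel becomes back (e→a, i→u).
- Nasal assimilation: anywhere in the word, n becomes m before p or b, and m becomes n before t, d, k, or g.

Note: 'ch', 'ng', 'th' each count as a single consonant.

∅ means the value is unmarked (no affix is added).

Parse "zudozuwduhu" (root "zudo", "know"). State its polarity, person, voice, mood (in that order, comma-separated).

affirmative, 1st person, causative, optative

Segment: zudo-ziw-di-hi.
polarity: -ziw → affirmative.
person: -di → 1st person.
voice: -hi → causative.
mood: ∅ → optative.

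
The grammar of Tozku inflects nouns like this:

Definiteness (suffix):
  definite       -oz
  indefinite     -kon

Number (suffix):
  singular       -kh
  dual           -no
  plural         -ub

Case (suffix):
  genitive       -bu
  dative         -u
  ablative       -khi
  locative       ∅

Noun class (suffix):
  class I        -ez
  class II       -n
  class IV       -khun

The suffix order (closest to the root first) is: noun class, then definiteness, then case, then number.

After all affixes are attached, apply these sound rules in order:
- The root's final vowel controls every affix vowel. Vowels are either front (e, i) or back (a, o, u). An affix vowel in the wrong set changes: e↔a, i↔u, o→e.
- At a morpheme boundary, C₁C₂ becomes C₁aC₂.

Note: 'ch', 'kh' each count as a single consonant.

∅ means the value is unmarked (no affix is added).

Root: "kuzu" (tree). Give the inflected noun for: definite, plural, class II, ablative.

Attach noun class class II -n → kuzun.
Attach definiteness definite -oz → kuzunoz.
Attach case ablative -khi → kuzunozkhi.
Attach number plural -ub → kuzunozkhiub.
Apply vowel harmony: kuzunozkhiub → kuzunozkhuub.
Apply epenthesis: kuzunozkhuub → kuzunozakhuub.

kuzunozakhuub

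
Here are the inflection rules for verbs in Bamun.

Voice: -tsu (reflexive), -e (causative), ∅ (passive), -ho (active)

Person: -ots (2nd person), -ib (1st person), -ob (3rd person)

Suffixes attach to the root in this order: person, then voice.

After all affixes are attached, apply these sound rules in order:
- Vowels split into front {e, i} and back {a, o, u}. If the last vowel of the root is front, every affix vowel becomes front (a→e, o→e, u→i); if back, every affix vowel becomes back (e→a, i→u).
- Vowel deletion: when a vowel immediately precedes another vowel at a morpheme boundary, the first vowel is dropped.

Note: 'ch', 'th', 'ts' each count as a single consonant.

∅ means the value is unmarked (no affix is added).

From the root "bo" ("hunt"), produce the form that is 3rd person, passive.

Attach person 3rd person -ob → boob.
voice = passive: zero marking, form stays boob.
Vowel harmony: no change.
Apply vowel deletion: boob → bob.

bob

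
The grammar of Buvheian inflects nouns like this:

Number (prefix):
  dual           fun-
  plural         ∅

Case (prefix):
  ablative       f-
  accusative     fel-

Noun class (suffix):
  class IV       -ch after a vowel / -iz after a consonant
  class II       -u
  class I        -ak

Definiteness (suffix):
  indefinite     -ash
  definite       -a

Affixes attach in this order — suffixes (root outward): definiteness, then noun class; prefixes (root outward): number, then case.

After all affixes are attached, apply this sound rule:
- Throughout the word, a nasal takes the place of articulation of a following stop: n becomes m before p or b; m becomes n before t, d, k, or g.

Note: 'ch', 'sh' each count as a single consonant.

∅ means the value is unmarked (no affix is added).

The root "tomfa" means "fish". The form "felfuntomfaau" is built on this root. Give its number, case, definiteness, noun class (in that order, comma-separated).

dual, accusative, definite, class II

Segment: fel-fun-tomfa-a-u.
number: fun- → dual.
case: fel- → accusative.
definiteness: -a → definite.
noun class: -u → class II.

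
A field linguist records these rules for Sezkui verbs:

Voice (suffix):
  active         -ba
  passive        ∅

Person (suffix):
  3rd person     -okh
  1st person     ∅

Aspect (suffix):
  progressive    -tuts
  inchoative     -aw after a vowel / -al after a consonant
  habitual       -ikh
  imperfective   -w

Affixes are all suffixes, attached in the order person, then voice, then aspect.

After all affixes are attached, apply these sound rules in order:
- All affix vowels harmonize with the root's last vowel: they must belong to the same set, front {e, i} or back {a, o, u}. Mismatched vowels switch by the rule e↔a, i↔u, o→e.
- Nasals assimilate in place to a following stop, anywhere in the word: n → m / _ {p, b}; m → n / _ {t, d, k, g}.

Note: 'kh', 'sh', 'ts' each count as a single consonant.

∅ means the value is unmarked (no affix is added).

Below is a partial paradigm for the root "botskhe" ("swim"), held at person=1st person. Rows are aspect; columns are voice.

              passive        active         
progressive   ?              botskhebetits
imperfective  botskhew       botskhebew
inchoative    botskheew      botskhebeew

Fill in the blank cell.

person = 1st person: zero marking, form stays botskhe.
voice = passive: zero marking, form stays botskhe.
Attach aspect progressive -tuts → botskhetuts.
Apply vowel harmony: botskhetuts → botskhetits.
Nasal assimilation: no change.

botskhetits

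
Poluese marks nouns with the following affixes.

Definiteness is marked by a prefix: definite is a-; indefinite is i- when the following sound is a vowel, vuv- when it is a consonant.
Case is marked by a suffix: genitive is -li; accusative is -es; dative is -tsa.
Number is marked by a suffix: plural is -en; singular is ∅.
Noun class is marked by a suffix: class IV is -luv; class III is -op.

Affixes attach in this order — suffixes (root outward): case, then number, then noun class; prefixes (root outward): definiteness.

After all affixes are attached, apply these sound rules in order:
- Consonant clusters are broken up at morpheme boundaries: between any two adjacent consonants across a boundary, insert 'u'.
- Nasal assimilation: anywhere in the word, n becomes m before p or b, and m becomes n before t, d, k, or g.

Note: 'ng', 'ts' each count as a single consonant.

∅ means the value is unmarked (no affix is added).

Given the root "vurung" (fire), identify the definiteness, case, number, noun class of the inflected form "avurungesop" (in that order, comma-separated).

definite, accusative, singular, class III

Segment: a-vurung-es-op.
definiteness: a- → definite.
case: -es → accusative.
number: ∅ → singular.
noun class: -op → class III.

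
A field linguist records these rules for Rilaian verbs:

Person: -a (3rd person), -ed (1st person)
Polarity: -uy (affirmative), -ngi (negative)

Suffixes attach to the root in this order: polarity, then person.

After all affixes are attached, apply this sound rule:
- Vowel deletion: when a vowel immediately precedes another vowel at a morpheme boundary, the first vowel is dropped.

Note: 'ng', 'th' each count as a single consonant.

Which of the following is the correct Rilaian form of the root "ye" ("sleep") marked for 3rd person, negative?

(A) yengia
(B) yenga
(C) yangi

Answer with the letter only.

B

Attach polarity negative -ngi → yengi.
Attach person 3rd person -a → yengia.
Apply vowel deletion: yengia → yenga.
So the correct form is yenga, option (B).
(C) yangi is wrong: it has the affixes in the wrong order.
(A) yengia is wrong: it fails to apply the sound rule(s).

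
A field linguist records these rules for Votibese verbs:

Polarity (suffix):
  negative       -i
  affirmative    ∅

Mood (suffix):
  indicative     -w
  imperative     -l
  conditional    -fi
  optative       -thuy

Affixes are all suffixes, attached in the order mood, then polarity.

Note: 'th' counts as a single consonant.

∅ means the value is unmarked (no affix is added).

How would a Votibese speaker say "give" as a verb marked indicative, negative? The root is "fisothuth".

Attach mood indicative -w → fisothuthw.
Attach polarity negative -i → fisothuthwi.

fisothuthwi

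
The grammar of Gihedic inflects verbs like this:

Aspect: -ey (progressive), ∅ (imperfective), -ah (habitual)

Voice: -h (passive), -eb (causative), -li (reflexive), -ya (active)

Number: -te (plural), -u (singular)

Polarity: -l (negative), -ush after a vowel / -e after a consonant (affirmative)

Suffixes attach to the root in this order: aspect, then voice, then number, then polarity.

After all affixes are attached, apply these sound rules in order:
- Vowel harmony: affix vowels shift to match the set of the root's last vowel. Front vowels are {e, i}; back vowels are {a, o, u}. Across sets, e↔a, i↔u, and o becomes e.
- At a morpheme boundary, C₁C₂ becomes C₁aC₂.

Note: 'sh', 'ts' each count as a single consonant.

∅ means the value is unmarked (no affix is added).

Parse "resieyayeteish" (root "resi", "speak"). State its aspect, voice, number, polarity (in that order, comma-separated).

progressive, active, plural, affirmative

Segment: resi-ey-ya-te-ush.
aspect: -ey → progressive.
voice: -ya → active.
number: -te → plural.
polarity: -ush/e → affirmative.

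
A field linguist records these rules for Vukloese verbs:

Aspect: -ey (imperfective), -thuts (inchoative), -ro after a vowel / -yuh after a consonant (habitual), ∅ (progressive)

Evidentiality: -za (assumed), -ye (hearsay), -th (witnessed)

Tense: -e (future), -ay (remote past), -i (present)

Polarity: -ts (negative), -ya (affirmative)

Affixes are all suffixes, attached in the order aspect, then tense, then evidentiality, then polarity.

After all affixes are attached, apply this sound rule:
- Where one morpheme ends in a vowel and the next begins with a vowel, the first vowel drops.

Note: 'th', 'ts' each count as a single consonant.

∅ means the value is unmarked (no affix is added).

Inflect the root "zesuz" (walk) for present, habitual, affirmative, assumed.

zesuzyuhizaya

Attach aspect habitual -yuh (after consonant 'z') → zesuzyuh.
Attach tense present -i → zesuzyuhi.
Attach evidentiality assumed -za → zesuzyuhiza.
Attach polarity affirmative -ya → zesuzyuhizaya.
Vowel deletion: no change.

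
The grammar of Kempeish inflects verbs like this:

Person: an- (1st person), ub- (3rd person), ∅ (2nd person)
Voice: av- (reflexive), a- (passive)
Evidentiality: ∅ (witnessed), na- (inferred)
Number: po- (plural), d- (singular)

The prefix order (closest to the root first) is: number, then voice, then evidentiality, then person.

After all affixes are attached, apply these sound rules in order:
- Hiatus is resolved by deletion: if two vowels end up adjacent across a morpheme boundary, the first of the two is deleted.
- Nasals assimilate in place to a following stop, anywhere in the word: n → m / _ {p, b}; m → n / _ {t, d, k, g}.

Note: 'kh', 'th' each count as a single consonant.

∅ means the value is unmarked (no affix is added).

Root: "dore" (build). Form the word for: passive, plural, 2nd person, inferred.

napodore

Attach number plural po- → podore.
Attach voice passive a- → apodore.
Attach evidentiality inferred na- → naapodore.
person = 2nd person: zero marking, form stays naapodore.
Apply vowel deletion: naapodore → napodore.
Nasal assimilation: no change.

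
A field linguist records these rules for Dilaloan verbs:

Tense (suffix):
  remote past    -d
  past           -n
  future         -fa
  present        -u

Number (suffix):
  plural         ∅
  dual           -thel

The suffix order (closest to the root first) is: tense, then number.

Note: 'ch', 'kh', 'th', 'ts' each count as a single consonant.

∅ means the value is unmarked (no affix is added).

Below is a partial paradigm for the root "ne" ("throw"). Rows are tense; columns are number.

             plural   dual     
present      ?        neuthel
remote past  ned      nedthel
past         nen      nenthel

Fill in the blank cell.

Attach tense present -u → neu.
number = plural: zero marking, form stays neu.

neu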